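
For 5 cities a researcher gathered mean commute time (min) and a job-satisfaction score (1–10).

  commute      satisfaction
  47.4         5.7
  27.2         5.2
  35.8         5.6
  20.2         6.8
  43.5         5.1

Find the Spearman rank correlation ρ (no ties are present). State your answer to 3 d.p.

-0.300

Rank commute: 5, 2, 3, 1, 4
Rank satisfaction: 4, 2, 3, 5, 1
d = rank(commute) − rank(satisfaction): 1, 0, 0, -4, 3; Σd² = 26
ρ = 1 − 6Σd² / [n(n²−1)] = 1 − 6×26 / (5×24) = 1 − 156/120 ≈ -0.300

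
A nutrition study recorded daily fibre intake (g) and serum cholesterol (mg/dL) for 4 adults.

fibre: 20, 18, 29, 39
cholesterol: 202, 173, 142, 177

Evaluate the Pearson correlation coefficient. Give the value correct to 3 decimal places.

-0.304

n = 4, Σx = 106, Σy = 694, Σx² = 3086, Σy² = 122226, Σxy = 18175
nΣxy − ΣxΣy = 72700 − 73564 = -864
nΣx² − (Σx)² = 12344 − 11236 = 1108; nΣy² − (Σy)² = 488904 − 481636 = 7268
r = -864 / √(1108 × 7268) = -864 / 2837.7710 ≈ -0.304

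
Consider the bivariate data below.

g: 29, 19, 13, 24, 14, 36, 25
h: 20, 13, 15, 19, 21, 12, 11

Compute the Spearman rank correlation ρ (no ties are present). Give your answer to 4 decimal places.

-0.3571

Rank g: 6, 3, 1, 4, 2, 7, 5
Rank h: 6, 3, 4, 5, 7, 2, 1
d = rank(g) − rank(h): 0, 0, -3, -1, -5, 5, 4; Σd² = 76
ρ = 1 − 6Σd² / [n(n²−1)] = 1 − 6×76 / (7×48) = 1 − 456/336 ≈ -0.3571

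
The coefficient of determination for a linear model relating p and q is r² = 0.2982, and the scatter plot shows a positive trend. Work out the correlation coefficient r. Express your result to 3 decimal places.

0.546

|r| = √0.2982 = 0.546
The association is positive, so r = 0.546.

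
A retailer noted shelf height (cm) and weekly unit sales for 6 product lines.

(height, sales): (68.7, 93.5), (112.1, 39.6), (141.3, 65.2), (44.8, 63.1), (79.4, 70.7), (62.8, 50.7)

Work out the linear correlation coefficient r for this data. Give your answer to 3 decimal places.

n = 6, Σx = 509.1, Σy = 382.8, Σx² = 49507.03, Σy² = 26112.04, Σxy = 31699.79
nΣxy − ΣxΣy = 190198.74 − 194883.48 = -4684.74
nΣx² − (Σx)² = 297042.18 − 259182.81 = 37859.37; nΣy² − (Σy)² = 156672.24 − 146535.84 = 10136.4
r = -4684.74 / √(37859.37 × 10136.4) = -4684.74 / 19589.7350 ≈ -0.239

-0.239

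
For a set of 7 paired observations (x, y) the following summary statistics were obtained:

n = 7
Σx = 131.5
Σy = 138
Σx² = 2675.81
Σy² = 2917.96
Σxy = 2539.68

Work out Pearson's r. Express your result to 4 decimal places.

r = (nΣxy − ΣxΣy) / √[(nΣx² − (Σx)²)(nΣy² − (Σy)²)]
Numerator: 7×2539.68 − 131.5×138 = -369.24
Denominator: √[(18730.67 − 17292.25)(20425.72 − 19044)] = √[1438.42 × 1381.72] = 1409.7850
r = -369.24 / 1409.7850 ≈ -0.2619

-0.2619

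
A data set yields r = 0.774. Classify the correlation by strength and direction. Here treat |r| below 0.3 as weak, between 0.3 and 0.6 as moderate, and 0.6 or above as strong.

strong positive

r = 0.774 > 0 so the relationship is positive.
|r| = 0.774, which falls in the strong range.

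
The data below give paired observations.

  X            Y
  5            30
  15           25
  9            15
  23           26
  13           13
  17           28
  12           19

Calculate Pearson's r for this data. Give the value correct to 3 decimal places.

n = 7, ΣX = 94, ΣY = 156, ΣX² = 1462, ΣY² = 3740, ΣXY = 2131
nΣXY − ΣXΣY = 14917 − 14664 = 253
nΣX² − (ΣX)² = 10234 − 8836 = 1398; nΣY² − (ΣY)² = 26180 − 24336 = 1844
r = 253 / √(1398 × 1844) = 253 / 1605.5877 ≈ 0.158

0.158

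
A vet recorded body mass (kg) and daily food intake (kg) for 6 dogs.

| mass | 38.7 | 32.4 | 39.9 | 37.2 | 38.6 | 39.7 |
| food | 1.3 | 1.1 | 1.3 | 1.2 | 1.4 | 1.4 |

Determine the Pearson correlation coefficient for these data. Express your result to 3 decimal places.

n = 6, Σx = 226.5, Σy = 7.7, Σx² = 8589.35, Σy² = 9.95, Σxy = 292.08
nΣxy − ΣxΣy = 1752.48 − 1744.05 = 8.43
nΣx² − (Σx)² = 51536.1 − 51302.25 = 233.85; nΣy² − (Σy)² = 59.7 − 59.29 = 0.41
r = 8.43 / √(233.85 × 0.41) = 8.43 / 9.7918 ≈ 0.861

0.861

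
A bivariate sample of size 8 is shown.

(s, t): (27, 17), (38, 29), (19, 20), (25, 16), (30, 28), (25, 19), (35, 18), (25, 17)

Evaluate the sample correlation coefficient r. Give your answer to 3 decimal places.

0.545

n = 8, Σs = 224, Σt = 164, Σs² = 6534, Σt² = 3544, Σst = 4711
nΣst − ΣsΣt = 37688 − 36736 = 952
nΣs² − (Σs)² = 52272 − 50176 = 2096; nΣt² − (Σt)² = 28352 − 26896 = 1456
r = 952 / √(2096 × 1456) = 952 / 1746.9333 ≈ 0.545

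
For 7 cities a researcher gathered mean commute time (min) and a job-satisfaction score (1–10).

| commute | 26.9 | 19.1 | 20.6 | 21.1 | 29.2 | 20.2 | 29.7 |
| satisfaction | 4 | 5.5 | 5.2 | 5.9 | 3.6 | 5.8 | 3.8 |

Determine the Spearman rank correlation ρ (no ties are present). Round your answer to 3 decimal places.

-0.714

Rank commute: 5, 1, 3, 4, 6, 2, 7
Rank satisfaction: 3, 5, 4, 7, 1, 6, 2
d = rank(commute) − rank(satisfaction): 2, -4, -1, -3, 5, -4, 5; Σd² = 96
ρ = 1 − 6Σd² / [n(n²−1)] = 1 − 6×96 / (7×48) = 1 − 576/336 ≈ -0.714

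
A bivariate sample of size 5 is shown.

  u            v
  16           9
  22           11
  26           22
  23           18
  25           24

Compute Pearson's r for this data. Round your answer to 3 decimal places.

0.874

n = 5, Σu = 112, Σv = 84, Σu² = 2570, Σv² = 1586, Σuv = 1972
nΣuv − ΣuΣv = 9860 − 9408 = 452
nΣu² − (Σu)² = 12850 − 12544 = 306; nΣv² − (Σv)² = 7930 − 7056 = 874
r = 452 / √(306 × 874) = 452 / 517.1499 ≈ 0.874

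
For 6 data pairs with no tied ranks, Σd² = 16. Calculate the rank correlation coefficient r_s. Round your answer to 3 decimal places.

ρ = 1 − 6Σd² / [n(n²−1)] = 1 − 6×16 / (6×35)
  = 1 − 96/210 = 1 − 0.4571 ≈ 0.543

0.543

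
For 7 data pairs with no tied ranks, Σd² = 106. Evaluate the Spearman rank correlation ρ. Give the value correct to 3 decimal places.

ρ = 1 − 6Σd² / [n(n²−1)] = 1 − 6×106 / (7×48)
  = 1 − 636/336 = 1 − 1.8929 ≈ -0.893

-0.893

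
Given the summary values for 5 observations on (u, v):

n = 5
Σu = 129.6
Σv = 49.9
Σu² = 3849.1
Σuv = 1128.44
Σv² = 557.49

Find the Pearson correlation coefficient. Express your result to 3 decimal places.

r = (nΣuv − ΣuΣv) / √[(nΣu² − (Σu)²)(nΣv² − (Σv)²)]
Numerator: 5×1128.44 − 129.6×49.9 = -824.84
Denominator: √[(19245.5 − 16796.16)(2787.45 − 2490.01)] = √[2449.34 × 297.44] = 853.5407
r = -824.84 / 853.5407 ≈ -0.966

-0.966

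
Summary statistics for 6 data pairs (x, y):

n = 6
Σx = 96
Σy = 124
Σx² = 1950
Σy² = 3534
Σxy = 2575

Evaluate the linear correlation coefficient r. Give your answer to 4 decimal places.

0.9320

r = (nΣxy − ΣxΣy) / √[(nΣx² − (Σx)²)(nΣy² − (Σy)²)]
Numerator: 6×2575 − 96×124 = 3546
Denominator: √[(11700 − 9216)(21204 − 15376)] = √[2484 × 5828] = 3804.8327
r = 3546 / 3804.8327 ≈ 0.9320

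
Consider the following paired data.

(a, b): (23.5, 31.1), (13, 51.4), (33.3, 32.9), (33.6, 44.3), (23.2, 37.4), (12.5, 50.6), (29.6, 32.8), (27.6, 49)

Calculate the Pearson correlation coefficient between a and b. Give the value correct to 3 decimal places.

-0.561

n = 8, Σa = 196.3, Σb = 329.5, Σa² = 5291.51, Σb² = 14090.03, Σab = 7806.56
nΣab − ΣaΣb = 62452.48 − 64680.85 = -2228.37
nΣa² − (Σa)² = 42332.08 − 38533.69 = 3798.39; nΣb² − (Σb)² = 112720.24 − 108570.25 = 4149.99
r = -2228.37 / √(3798.39 × 4149.99) = -2228.37 / 3970.2998 ≈ -0.561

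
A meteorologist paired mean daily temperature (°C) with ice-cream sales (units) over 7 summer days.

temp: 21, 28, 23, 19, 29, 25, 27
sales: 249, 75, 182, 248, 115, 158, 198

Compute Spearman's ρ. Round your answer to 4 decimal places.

-0.8214

Rank temp: 2, 6, 3, 1, 7, 4, 5
Rank sales: 7, 1, 4, 6, 2, 3, 5
d = rank(temp) − rank(sales): -5, 5, -1, -5, 5, 1, 0; Σd² = 102
ρ = 1 − 6Σd² / [n(n²−1)] = 1 − 6×102 / (7×48) = 1 − 612/336 ≈ -0.8214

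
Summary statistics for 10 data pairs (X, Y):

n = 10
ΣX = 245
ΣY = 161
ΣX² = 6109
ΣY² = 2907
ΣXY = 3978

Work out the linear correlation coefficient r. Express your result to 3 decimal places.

r = (nΣXY − ΣXΣY) / √[(nΣX² − (ΣX)²)(nΣY² − (ΣY)²)]
Numerator: 10×3978 − 245×161 = 335
Denominator: √[(61090 − 60025)(29070 − 25921)] = √[1065 × 3149] = 1831.3069
r = 335 / 1831.3069 ≈ 0.183

0.183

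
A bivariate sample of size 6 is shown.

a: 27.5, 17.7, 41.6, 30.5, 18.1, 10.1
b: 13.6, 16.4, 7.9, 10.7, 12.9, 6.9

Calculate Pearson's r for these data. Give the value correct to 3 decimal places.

n = 6, Σa = 145.5, Σb = 68.4, Σa² = 4159.97, Σb² = 844.84, Σab = 1622.45
nΣab − ΣaΣb = 9734.7 − 9952.2 = -217.5
nΣa² − (Σa)² = 24959.82 − 21170.25 = 3789.57; nΣb² − (Σb)² = 5069.04 − 4678.56 = 390.48
r = -217.5 / √(3789.57 × 390.48) = -217.5 / 1216.4503 ≈ -0.179

-0.179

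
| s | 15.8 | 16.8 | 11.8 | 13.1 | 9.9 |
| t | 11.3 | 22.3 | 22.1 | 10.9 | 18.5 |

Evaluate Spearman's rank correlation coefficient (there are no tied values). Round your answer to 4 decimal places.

Rank s: 4, 5, 2, 3, 1
Rank t: 2, 5, 4, 1, 3
d = rank(s) − rank(t): 2, 0, -2, 2, -2; Σd² = 16
ρ = 1 − 6Σd² / [n(n²−1)] = 1 − 6×16 / (5×24) = 1 − 96/120 ≈ 0.2000

0.2000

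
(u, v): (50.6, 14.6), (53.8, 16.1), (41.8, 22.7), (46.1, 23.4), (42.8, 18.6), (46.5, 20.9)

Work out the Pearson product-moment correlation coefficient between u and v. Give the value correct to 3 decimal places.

-0.708

n = 6, Σu = 281.6, Σv = 116.3, Σu² = 13321.34, Σv² = 2317.99, Σuv = 5400.47
nΣuv − ΣuΣv = 32402.82 − 32750.08 = -347.26
nΣu² − (Σu)² = 79928.04 − 79298.56 = 629.48; nΣv² − (Σv)² = 13907.94 − 13525.69 = 382.25
r = -347.26 / √(629.48 × 382.25) = -347.26 / 490.5290 ≈ -0.708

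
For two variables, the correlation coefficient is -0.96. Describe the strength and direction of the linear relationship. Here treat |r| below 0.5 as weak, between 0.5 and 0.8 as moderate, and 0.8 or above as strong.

r = -0.96 < 0 so the relationship is negative.
|r| = 0.96, which falls in the strong range.

strong negative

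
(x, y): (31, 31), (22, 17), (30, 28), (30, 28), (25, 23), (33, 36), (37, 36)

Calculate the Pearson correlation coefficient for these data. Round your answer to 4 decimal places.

n = 7, Σx = 208, Σy = 199, Σx² = 6328, Σy² = 5939, Σxy = 6110
nΣxy − ΣxΣy = 42770 − 41392 = 1378
nΣx² − (Σx)² = 44296 − 43264 = 1032; nΣy² − (Σy)² = 41573 − 39601 = 1972
r = 1378 / √(1032 × 1972) = 1378 / 1426.5707 ≈ 0.9660

0.9660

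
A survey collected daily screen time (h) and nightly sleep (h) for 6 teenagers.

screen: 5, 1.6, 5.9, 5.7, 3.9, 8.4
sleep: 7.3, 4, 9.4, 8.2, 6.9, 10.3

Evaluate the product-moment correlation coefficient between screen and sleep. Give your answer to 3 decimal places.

0.968

n = 6, Σx = 30.5, Σy = 46.1, Σx² = 180.63, Σy² = 378.59, Σxy = 258.53
nΣxy − ΣxΣy = 1551.18 − 1406.05 = 145.13
nΣx² − (Σx)² = 1083.78 − 930.25 = 153.53; nΣy² − (Σy)² = 2271.54 − 2125.21 = 146.33
r = 145.13 / √(153.53 × 146.33) = 145.13 / 149.8868 ≈ 0.968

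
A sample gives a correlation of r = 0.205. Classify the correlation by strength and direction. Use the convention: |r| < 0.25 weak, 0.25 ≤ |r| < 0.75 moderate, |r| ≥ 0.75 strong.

weak positive

r = 0.205 > 0 so the relationship is positive.
|r| = 0.205, which falls in the weak range.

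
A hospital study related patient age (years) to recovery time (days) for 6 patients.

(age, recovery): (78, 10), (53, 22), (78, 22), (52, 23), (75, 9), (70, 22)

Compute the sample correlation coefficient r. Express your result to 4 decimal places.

-0.5877

n = 6, Σx = 406, Σy = 108, Σx² = 28206, Σy² = 2162, Σxy = 7073
nΣxy − ΣxΣy = 42438 − 43848 = -1410
nΣx² − (Σx)² = 169236 − 164836 = 4400; nΣy² − (Σy)² = 12972 − 11664 = 1308
r = -1410 / √(4400 × 1308) = -1410 / 2398.9998 ≈ -0.5877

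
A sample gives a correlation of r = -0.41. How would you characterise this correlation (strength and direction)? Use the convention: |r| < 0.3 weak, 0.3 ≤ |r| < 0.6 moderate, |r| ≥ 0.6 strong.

r = -0.41 < 0 so the relationship is negative.
|r| = 0.41, which falls in the moderate range.

moderate negative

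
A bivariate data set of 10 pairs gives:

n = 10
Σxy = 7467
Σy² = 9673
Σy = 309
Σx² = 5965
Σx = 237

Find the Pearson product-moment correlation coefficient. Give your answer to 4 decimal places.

0.6892

r = (nΣxy − ΣxΣy) / √[(nΣx² − (Σx)²)(nΣy² − (Σy)²)]
Numerator: 10×7467 − 237×309 = 1437
Denominator: √[(59650 − 56169)(96730 − 95481)] = √[3481 × 1249] = 2085.1305
r = 1437 / 2085.1305 ≈ 0.6892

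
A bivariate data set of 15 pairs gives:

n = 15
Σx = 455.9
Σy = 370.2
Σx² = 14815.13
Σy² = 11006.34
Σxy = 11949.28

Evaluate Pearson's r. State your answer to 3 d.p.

r = (nΣxy − ΣxΣy) / √[(nΣx² − (Σx)²)(nΣy² − (Σy)²)]
Numerator: 15×11949.28 − 455.9×370.2 = 10465.02
Denominator: √[(222226.95 − 207844.81)(165095.1 − 137048.04)] = √[14382.14 × 28047.06] = 20084.2412
r = 10465.02 / 20084.2412 ≈ 0.521

0.521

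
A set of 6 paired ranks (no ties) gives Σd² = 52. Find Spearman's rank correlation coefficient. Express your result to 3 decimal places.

-0.486

ρ = 1 − 6Σd² / [n(n²−1)] = 1 − 6×52 / (6×35)
  = 1 − 312/210 = 1 − 1.4857 ≈ -0.486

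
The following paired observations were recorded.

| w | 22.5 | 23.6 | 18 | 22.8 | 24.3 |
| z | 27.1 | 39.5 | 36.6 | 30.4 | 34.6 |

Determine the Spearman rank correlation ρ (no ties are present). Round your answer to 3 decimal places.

Rank w: 2, 4, 1, 3, 5
Rank z: 1, 5, 4, 2, 3
d = rank(w) − rank(z): 1, -1, -3, 1, 2; Σd² = 16
ρ = 1 − 6Σd² / [n(n²−1)] = 1 − 6×16 / (5×24) = 1 − 96/120 ≈ 0.200

0.200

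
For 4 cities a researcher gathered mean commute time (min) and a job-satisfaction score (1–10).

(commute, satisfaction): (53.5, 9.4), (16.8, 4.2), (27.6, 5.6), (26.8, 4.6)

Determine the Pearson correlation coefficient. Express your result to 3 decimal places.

0.979

n = 4, Σx = 124.7, Σy = 23.8, Σx² = 4624.49, Σy² = 158.52, Σxy = 851.3
nΣxy − ΣxΣy = 3405.2 − 2967.86 = 437.34
nΣx² − (Σx)² = 18497.96 − 15550.09 = 2947.87; nΣy² − (Σy)² = 634.08 − 566.44 = 67.64
r = 437.34 / √(2947.87 × 67.64) = 437.34 / 446.5355 ≈ 0.979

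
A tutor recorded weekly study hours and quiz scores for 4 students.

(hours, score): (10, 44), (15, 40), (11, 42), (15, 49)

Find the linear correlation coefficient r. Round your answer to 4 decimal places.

n = 4, Σx = 51, Σy = 175, Σx² = 671, Σy² = 7701, Σxy = 2237
nΣxy − ΣxΣy = 8948 − 8925 = 23
nΣx² − (Σx)² = 2684 − 2601 = 83; nΣy² − (Σy)² = 30804 − 30625 = 179
r = 23 / √(83 × 179) = 23 / 121.8893 ≈ 0.1887

0.1887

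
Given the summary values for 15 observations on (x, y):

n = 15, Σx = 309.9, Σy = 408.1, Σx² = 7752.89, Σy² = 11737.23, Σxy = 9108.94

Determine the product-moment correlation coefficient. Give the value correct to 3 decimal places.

0.732

r = (nΣxy − ΣxΣy) / √[(nΣx² − (Σx)²)(nΣy² − (Σy)²)]
Numerator: 15×9108.94 − 309.9×408.1 = 10163.91
Denominator: √[(116293.35 − 96038.01)(176058.45 − 166545.61)] = √[20255.34 × 9512.84] = 13881.1314
r = 10163.91 / 13881.1314 ≈ 0.732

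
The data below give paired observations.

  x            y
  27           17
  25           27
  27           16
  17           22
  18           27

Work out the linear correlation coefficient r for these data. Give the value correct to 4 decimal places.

-0.5716

n = 5, Σx = 114, Σy = 109, Σx² = 2696, Σy² = 2487, Σxy = 2426
nΣxy − ΣxΣy = 12130 − 12426 = -296
nΣx² − (Σx)² = 13480 − 12996 = 484; nΣy² − (Σy)² = 12435 − 11881 = 554
r = -296 / √(484 × 554) = -296 / 517.8185 ≈ -0.5716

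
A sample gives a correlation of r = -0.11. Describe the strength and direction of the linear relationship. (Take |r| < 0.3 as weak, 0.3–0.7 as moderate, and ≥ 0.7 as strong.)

weak negative

r = -0.11 < 0 so the relationship is negative.
|r| = 0.11, which falls in the weak range.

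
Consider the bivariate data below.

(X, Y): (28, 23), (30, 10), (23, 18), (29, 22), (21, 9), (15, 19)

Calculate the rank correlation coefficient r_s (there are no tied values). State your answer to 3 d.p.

0.143

Rank X: 4, 6, 3, 5, 2, 1
Rank Y: 6, 2, 3, 5, 1, 4
d = rank(X) − rank(Y): -2, 4, 0, 0, 1, -3; Σd² = 30
ρ = 1 − 6Σd² / [n(n²−1)] = 1 − 6×30 / (6×35) = 1 − 180/210 ≈ 0.143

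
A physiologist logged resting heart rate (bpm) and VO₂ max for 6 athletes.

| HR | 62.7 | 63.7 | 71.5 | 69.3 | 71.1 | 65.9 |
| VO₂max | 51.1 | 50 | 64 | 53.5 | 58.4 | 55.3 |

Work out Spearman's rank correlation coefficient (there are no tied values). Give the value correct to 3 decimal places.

0.886

Rank HR: 1, 2, 6, 4, 5, 3
Rank VO₂max: 2, 1, 6, 3, 5, 4
d = rank(HR) − rank(VO₂max): -1, 1, 0, 1, 0, -1; Σd² = 4
ρ = 1 − 6Σd² / [n(n²−1)] = 1 − 6×4 / (6×35) = 1 − 24/210 ≈ 0.886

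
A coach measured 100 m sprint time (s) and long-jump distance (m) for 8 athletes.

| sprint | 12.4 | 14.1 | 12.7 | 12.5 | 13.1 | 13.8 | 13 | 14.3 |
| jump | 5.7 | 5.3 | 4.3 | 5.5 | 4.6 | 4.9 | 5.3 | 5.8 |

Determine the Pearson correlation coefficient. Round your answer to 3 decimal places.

0.167

n = 8, Σx = 105.9, Σy = 41.4, Σx² = 1405.65, Σy² = 216.22, Σxy = 548.49
nΣxy − ΣxΣy = 4387.92 − 4384.26 = 3.66
nΣx² − (Σx)² = 11245.2 − 11214.81 = 30.39; nΣy² − (Σy)² = 1729.76 − 1713.96 = 15.8
r = 3.66 / √(30.39 × 15.8) = 3.66 / 21.9126 ≈ 0.167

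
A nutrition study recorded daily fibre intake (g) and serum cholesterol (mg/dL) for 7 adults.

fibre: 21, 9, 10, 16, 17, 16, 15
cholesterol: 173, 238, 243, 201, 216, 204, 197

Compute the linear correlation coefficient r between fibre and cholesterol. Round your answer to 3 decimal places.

n = 7, Σx = 104, Σy = 1472, Σx² = 1648, Σy² = 313104, Σxy = 21312
nΣxy − ΣxΣy = 149184 − 153088 = -3904
nΣx² − (Σx)² = 11536 − 10816 = 720; nΣy² − (Σy)² = 2191728 − 2166784 = 24944
r = -3904 / √(720 × 24944) = -3904 / 4237.8863 ≈ -0.921

-0.921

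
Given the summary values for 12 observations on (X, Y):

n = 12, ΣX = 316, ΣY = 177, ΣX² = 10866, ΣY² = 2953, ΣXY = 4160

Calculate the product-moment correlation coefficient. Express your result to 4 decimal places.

-0.5368

r = (nΣXY − ΣXΣY) / √[(nΣX² − (ΣX)²)(nΣY² − (ΣY)²)]
Numerator: 12×4160 − 316×177 = -6012
Denominator: √[(130392 − 99856)(35436 − 31329)] = √[30536 × 4107] = 11198.7210
r = -6012 / 11198.7210 ≈ -0.5368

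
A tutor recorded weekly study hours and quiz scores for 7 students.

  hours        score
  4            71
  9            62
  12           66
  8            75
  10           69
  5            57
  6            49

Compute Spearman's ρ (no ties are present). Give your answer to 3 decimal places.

Rank hours: 1, 5, 7, 4, 6, 2, 3
Rank score: 6, 3, 4, 7, 5, 2, 1
d = rank(hours) − rank(score): -5, 2, 3, -3, 1, 0, 2; Σd² = 52
ρ = 1 − 6Σd² / [n(n²−1)] = 1 − 6×52 / (7×48) = 1 − 312/336 ≈ 0.071

0.071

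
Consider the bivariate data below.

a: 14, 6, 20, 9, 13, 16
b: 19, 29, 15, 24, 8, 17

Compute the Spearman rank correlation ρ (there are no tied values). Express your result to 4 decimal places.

Rank a: 4, 1, 6, 2, 3, 5
Rank b: 4, 6, 2, 5, 1, 3
d = rank(a) − rank(b): 0, -5, 4, -3, 2, 2; Σd² = 58
ρ = 1 − 6Σd² / [n(n²−1)] = 1 − 6×58 / (6×35) = 1 − 348/210 ≈ -0.6571

-0.6571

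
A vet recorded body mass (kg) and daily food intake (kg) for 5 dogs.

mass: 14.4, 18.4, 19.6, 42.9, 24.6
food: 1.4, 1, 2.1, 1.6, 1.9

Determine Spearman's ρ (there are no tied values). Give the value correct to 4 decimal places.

0.5000

Rank mass: 1, 2, 3, 5, 4
Rank food: 2, 1, 5, 3, 4
d = rank(mass) − rank(food): -1, 1, -2, 2, 0; Σd² = 10
ρ = 1 − 6Σd² / [n(n²−1)] = 1 − 6×10 / (5×24) = 1 − 60/120 ≈ 0.5000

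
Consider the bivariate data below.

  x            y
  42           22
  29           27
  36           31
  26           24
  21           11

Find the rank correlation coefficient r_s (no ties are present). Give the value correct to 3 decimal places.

0.400

Rank x: 5, 3, 4, 2, 1
Rank y: 2, 4, 5, 3, 1
d = rank(x) − rank(y): 3, -1, -1, -1, 0; Σd² = 12
ρ = 1 − 6Σd² / [n(n²−1)] = 1 − 6×12 / (5×24) = 1 − 72/120 ≈ 0.400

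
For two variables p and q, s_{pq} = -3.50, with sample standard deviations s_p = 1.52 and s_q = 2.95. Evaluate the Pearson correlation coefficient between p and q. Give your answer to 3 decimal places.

r = Cov(p,q) / (s_p · s_q) = -3.50 / (1.52 × 2.95)
  = -3.50 / 4.4840 ≈ -0.781

-0.781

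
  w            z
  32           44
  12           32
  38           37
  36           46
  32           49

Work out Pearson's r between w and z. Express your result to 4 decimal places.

0.6300

n = 5, Σw = 150, Σz = 208, Σw² = 4932, Σz² = 8846, Σwz = 6422
nΣwz − ΣwΣz = 32110 − 31200 = 910
nΣw² − (Σw)² = 24660 − 22500 = 2160; nΣz² − (Σz)² = 44230 − 43264 = 966
r = 910 / √(2160 × 966) = 910 / 1444.4930 ≈ 0.6300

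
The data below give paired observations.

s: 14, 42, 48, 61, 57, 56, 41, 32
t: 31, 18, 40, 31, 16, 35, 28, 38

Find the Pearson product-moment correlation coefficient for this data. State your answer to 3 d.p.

n = 8, Σs = 351, Σt = 237, Σs² = 17075, Σt² = 7555, Σst = 10237
nΣst − ΣsΣt = 81896 − 83187 = -1291
nΣs² − (Σs)² = 136600 − 123201 = 13399; nΣt² − (Σt)² = 60440 − 56169 = 4271
r = -1291 / √(13399 × 4271) = -1291 / 7564.8615 ≈ -0.171

-0.171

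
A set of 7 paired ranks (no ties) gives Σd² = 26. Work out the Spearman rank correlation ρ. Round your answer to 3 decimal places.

ρ = 1 − 6Σd² / [n(n²−1)] = 1 − 6×26 / (7×48)
  = 1 − 156/336 = 1 − 0.4643 ≈ 0.536

0.536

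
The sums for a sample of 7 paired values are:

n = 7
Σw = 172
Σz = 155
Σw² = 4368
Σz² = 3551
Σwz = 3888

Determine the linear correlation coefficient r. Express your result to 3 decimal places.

r = (nΣwz − ΣwΣz) / √[(nΣw² − (Σw)²)(nΣz² − (Σz)²)]
Numerator: 7×3888 − 172×155 = 556
Denominator: √[(30576 − 29584)(24857 − 24025)] = √[992 × 832] = 908.4845
r = 556 / 908.4845 ≈ 0.612

0.612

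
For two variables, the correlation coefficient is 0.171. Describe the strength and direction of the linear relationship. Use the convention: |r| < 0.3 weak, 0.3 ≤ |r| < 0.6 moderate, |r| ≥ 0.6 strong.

weak positive

r = 0.171 > 0 so the relationship is positive.
|r| = 0.171, which falls in the weak range.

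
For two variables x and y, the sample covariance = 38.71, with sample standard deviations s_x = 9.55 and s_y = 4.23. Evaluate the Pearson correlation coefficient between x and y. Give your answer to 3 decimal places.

0.958

r = Cov(x,y) / (s_x · s_y) = 38.71 / (9.55 × 4.23)
  = 38.71 / 40.3965 ≈ 0.958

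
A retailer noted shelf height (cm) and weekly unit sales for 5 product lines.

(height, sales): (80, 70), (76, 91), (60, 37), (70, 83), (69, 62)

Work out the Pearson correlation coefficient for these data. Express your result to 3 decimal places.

n = 5, Σx = 355, Σy = 343, Σx² = 25437, Σy² = 25283, Σxy = 24824
nΣxy − ΣxΣy = 124120 − 121765 = 2355
nΣx² − (Σx)² = 127185 − 126025 = 1160; nΣy² − (Σy)² = 126415 − 117649 = 8766
r = 2355 / √(1160 × 8766) = 2355 / 3188.8180 ≈ 0.739

0.739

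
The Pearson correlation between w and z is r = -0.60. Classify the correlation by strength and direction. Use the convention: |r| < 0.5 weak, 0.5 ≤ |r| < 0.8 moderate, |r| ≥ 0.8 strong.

moderate negative

r = -0.60 < 0 so the relationship is negative.
|r| = 0.60, which falls in the moderate range.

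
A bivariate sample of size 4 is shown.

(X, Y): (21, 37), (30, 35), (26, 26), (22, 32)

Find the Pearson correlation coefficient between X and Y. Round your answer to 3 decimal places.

-0.177

n = 4, ΣX = 99, ΣY = 130, ΣX² = 2501, ΣY² = 4294, ΣXY = 3207
nΣXY − ΣXΣY = 12828 − 12870 = -42
nΣX² − (ΣX)² = 10004 − 9801 = 203; nΣY² − (ΣY)² = 17176 − 16900 = 276
r = -42 / √(203 × 276) = -42 / 236.7023 ≈ -0.177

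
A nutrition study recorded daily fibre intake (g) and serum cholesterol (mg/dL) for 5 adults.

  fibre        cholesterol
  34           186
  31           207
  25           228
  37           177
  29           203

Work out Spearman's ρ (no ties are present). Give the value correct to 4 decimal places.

Rank fibre: 4, 3, 1, 5, 2
Rank cholesterol: 2, 4, 5, 1, 3
d = rank(fibre) − rank(cholesterol): 2, -1, -4, 4, -1; Σd² = 38
ρ = 1 − 6Σd² / [n(n²−1)] = 1 − 6×38 / (5×24) = 1 − 228/120 ≈ -0.9000

-0.9000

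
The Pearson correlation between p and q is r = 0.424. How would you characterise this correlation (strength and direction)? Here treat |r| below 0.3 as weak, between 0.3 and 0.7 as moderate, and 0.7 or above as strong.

moderate positive

r = 0.424 > 0 so the relationship is positive.
|r| = 0.424, which falls in the moderate range.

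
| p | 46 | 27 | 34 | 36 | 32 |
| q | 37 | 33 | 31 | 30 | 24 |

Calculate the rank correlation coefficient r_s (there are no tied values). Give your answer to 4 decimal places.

0.3000

Rank p: 5, 1, 3, 4, 2
Rank q: 5, 4, 3, 2, 1
d = rank(p) − rank(q): 0, -3, 0, 2, 1; Σd² = 14
ρ = 1 − 6Σd² / [n(n²−1)] = 1 − 6×14 / (5×24) = 1 − 84/120 ≈ 0.3000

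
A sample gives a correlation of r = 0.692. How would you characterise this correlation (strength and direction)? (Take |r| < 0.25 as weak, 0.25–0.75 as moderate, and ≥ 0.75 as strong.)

r = 0.692 > 0 so the relationship is positive.
|r| = 0.692, which falls in the moderate range.

moderate positive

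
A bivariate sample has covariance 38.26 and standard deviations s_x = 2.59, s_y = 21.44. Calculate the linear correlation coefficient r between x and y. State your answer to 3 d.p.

r = Cov(x,y) / (s_x · s_y) = 38.26 / (2.59 × 21.44)
  = 38.26 / 55.5296 ≈ 0.689

0.689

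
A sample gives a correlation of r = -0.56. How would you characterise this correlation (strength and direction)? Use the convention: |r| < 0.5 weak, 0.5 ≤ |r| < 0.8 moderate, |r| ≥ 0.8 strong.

r = -0.56 < 0 so the relationship is negative.
|r| = 0.56, which falls in the moderate range.

moderate negative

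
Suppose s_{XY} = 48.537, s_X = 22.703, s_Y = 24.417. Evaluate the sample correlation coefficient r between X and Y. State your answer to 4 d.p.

r = Cov(X,Y) / (s_X · s_Y) = 48.537 / (22.703 × 24.417)
  = 48.537 / 554.3392 ≈ 0.0876

0.0876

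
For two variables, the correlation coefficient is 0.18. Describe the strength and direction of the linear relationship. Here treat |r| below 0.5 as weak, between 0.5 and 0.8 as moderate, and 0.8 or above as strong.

weak positive

r = 0.18 > 0 so the relationship is positive.
|r| = 0.18, which falls in the weak range.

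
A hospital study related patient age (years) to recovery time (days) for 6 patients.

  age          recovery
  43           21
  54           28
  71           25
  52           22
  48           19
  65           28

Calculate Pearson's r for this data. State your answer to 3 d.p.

n = 6, Σx = 333, Σy = 143, Σx² = 19039, Σy² = 3479, Σxy = 8066
nΣxy − ΣxΣy = 48396 − 47619 = 777
nΣx² − (Σx)² = 114234 − 110889 = 3345; nΣy² − (Σy)² = 20874 − 20449 = 425
r = 777 / √(3345 × 425) = 777 / 1192.3192 ≈ 0.652

0.652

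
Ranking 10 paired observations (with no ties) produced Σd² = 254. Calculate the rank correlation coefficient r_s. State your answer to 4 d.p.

-0.5394

ρ = 1 − 6Σd² / [n(n²−1)] = 1 − 6×254 / (10×99)
  = 1 − 1524/990 = 1 − 1.53939 ≈ -0.5394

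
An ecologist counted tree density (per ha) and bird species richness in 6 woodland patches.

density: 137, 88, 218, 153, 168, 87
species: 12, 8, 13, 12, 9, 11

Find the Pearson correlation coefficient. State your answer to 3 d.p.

0.551

n = 6, Σx = 851, Σy = 65, Σx² = 133239, Σy² = 723, Σxy = 9487
nΣxy − ΣxΣy = 56922 − 55315 = 1607
nΣx² − (Σx)² = 799434 − 724201 = 75233; nΣy² − (Σy)² = 4338 − 4225 = 113
r = 1607 / √(75233 × 113) = 1607 / 2915.7039 ≈ 0.551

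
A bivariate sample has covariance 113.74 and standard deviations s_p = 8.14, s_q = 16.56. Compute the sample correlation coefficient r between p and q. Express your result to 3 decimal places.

0.844

r = Cov(p,q) / (s_p · s_q) = 113.74 / (8.14 × 16.56)
  = 113.74 / 134.7984 ≈ 0.844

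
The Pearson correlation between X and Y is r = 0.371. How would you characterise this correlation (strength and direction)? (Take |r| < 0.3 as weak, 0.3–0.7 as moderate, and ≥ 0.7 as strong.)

r = 0.371 > 0 so the relationship is positive.
|r| = 0.371, which falls in the moderate range.

moderate positive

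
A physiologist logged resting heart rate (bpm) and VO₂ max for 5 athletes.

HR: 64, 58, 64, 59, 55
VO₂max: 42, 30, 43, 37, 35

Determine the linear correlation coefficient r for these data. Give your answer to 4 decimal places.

0.8117

n = 5, Σx = 300, Σy = 187, Σx² = 18062, Σy² = 7107, Σxy = 11288
nΣxy − ΣxΣy = 56440 − 56100 = 340
nΣx² − (Σx)² = 90310 − 90000 = 310; nΣy² − (Σy)² = 35535 − 34969 = 566
r = 340 / √(310 × 566) = 340 / 418.8795 ≈ 0.8117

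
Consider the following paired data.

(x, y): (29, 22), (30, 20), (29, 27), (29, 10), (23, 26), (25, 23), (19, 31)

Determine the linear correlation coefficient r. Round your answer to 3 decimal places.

n = 7, Σx = 184, Σy = 159, Σx² = 4938, Σy² = 3879, Σxy = 4073
nΣxy − ΣxΣy = 28511 − 29256 = -745
nΣx² − (Σx)² = 34566 − 33856 = 710; nΣy² − (Σy)² = 27153 − 25281 = 1872
r = -745 / √(710 × 1872) = -745 / 1152.8747 ≈ -0.646

-0.646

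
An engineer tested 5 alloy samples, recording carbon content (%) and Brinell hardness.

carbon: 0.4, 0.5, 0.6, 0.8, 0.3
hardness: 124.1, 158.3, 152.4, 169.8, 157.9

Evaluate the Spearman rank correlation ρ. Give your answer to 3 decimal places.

Rank carbon: 2, 3, 4, 5, 1
Rank hardness: 1, 4, 2, 5, 3
d = rank(carbon) − rank(hardness): 1, -1, 2, 0, -2; Σd² = 10
ρ = 1 − 6Σd² / [n(n²−1)] = 1 − 6×10 / (5×24) = 1 − 60/120 ≈ 0.500

0.500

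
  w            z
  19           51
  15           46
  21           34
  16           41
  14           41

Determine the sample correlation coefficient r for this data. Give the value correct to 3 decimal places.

n = 5, Σw = 85, Σz = 213, Σw² = 1479, Σz² = 9235, Σwz = 3603
nΣwz − ΣwΣz = 18015 − 18105 = -90
nΣw² − (Σw)² = 7395 − 7225 = 170; nΣz² − (Σz)² = 46175 − 45369 = 806
r = -90 / √(170 × 806) = -90 / 370.1621 ≈ -0.243

-0.243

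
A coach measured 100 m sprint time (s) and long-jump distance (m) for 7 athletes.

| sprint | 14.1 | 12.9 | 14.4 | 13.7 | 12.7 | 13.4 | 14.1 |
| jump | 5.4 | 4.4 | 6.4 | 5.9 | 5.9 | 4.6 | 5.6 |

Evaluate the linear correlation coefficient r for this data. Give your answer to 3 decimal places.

n = 7, Σx = 95.3, Σy = 38.2, Σx² = 1299.93, Σy² = 211.62, Σxy = 521.42
nΣxy − ΣxΣy = 3649.94 − 3640.46 = 9.48
nΣx² − (Σx)² = 9099.51 − 9082.09 = 17.42; nΣy² − (Σy)² = 1481.34 − 1459.24 = 22.1
r = 9.48 / √(17.42 × 22.1) = 9.48 / 19.6210 ≈ 0.483

0.483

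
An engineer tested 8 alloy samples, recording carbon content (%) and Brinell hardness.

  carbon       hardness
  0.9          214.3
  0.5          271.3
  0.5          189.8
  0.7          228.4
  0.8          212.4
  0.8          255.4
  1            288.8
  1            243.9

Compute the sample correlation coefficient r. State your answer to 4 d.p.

n = 8, Σx = 6.2, Σy = 1904.3, Σx² = 5.08, Σy² = 460954.35, Σxy = 1490.24
nΣxy − ΣxΣy = 11921.92 − 11806.66 = 115.26
nΣx² − (Σx)² = 40.64 − 38.44 = 2.2; nΣy² − (Σy)² = 3687634.8 − 3626358.49 = 61276.31
r = 115.26 / √(2.2 × 61276.31) = 115.26 / 367.1619 ≈ 0.3139

0.3139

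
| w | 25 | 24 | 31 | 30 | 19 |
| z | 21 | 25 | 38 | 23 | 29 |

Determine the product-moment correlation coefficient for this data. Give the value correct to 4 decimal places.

n = 5, Σw = 129, Σz = 136, Σw² = 3423, Σz² = 3880, Σwz = 3544
nΣwz − ΣwΣz = 17720 − 17544 = 176
nΣw² − (Σw)² = 17115 − 16641 = 474; nΣz² − (Σz)² = 19400 − 18496 = 904
r = 176 / √(474 × 904) = 176 / 654.5961 ≈ 0.2689

0.2689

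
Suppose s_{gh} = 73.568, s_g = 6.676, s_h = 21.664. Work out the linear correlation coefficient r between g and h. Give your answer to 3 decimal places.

0.509

r = Cov(g,h) / (s_g · s_h) = 73.568 / (6.676 × 21.664)
  = 73.568 / 144.6289 ≈ 0.509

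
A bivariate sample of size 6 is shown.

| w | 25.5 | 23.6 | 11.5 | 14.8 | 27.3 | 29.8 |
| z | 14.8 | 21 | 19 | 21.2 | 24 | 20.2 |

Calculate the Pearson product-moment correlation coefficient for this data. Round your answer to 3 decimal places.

0.072

n = 6, Σw = 132.5, Σz = 120.2, Σw² = 3191.83, Σz² = 2454.52, Σwz = 2662.42
nΣwz − ΣwΣz = 15974.52 − 15926.5 = 48.02
nΣw² − (Σw)² = 19150.98 − 17556.25 = 1594.73; nΣz² − (Σz)² = 14727.12 − 14448.04 = 279.08
r = 48.02 / √(1594.73 × 279.08) = 48.02 / 667.1261 ≈ 0.072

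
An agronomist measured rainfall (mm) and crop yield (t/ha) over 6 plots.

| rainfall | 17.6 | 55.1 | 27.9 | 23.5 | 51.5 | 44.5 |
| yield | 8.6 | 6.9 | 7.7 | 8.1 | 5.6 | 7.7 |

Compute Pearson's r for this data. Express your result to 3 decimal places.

-0.822

n = 6, Σx = 220.1, Σy = 44.6, Σx² = 9308.93, Σy² = 337.12, Σxy = 1567.78
nΣxy − ΣxΣy = 9406.68 − 9816.46 = -409.78
nΣx² − (Σx)² = 55853.58 − 48444.01 = 7409.57; nΣy² − (Σy)² = 2022.72 − 1989.16 = 33.56
r = -409.78 / √(7409.57 × 33.56) = -409.78 / 498.6634 ≈ -0.822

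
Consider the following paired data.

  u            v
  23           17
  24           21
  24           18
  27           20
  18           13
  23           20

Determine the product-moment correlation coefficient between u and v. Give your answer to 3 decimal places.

0.837

n = 6, Σu = 139, Σv = 109, Σu² = 3263, Σv² = 2023, Σuv = 2561
nΣuv − ΣuΣv = 15366 − 15151 = 215
nΣu² − (Σu)² = 19578 − 19321 = 257; nΣv² − (Σv)² = 12138 − 11881 = 257
r = 215 / √(257 × 257) = 215 / 257.0000 ≈ 0.837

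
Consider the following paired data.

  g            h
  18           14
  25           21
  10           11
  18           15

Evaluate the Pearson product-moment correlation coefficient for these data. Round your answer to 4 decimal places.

0.9628

n = 4, Σg = 71, Σh = 61, Σg² = 1373, Σh² = 983, Σgh = 1157
nΣgh − ΣgΣh = 4628 − 4331 = 297
nΣg² − (Σg)² = 5492 − 5041 = 451; nΣh² − (Σh)² = 3932 − 3721 = 211
r = 297 / √(451 × 211) = 297 / 308.4818 ≈ 0.9628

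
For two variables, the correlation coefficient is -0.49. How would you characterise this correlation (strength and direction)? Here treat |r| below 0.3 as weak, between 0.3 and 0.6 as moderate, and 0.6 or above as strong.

r = -0.49 < 0 so the relationship is negative.
|r| = 0.49, which falls in the moderate range.

moderate negative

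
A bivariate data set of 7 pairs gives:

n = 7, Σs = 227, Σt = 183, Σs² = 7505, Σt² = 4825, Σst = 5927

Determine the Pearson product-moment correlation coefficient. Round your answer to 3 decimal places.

r = (nΣst − ΣsΣt) / √[(nΣs² − (Σs)²)(nΣt² − (Σt)²)]
Numerator: 7×5927 − 227×183 = -52
Denominator: √[(52535 − 51529)(33775 − 33489)] = √[1006 × 286] = 536.3916
r = -52 / 536.3916 ≈ -0.097

-0.097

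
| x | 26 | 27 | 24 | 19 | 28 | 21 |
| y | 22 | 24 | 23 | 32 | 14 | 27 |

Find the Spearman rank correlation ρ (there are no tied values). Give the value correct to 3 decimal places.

-0.829

Rank x: 4, 5, 3, 1, 6, 2
Rank y: 2, 4, 3, 6, 1, 5
d = rank(x) − rank(y): 2, 1, 0, -5, 5, -3; Σd² = 64
ρ = 1 − 6Σd² / [n(n²−1)] = 1 − 6×64 / (6×35) = 1 − 384/210 ≈ -0.829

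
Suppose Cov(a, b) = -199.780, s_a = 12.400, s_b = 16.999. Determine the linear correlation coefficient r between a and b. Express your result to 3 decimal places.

r = Cov(a,b) / (s_a · s_b) = -199.780 / (12.400 × 16.999)
  = -199.780 / 210.7876 ≈ -0.948

-0.948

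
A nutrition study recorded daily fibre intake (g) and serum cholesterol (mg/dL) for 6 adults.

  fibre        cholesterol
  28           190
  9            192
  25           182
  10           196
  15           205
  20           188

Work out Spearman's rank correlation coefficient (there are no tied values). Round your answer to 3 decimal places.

-0.600

Rank fibre: 6, 1, 5, 2, 3, 4
Rank cholesterol: 3, 4, 1, 5, 6, 2
d = rank(fibre) − rank(cholesterol): 3, -3, 4, -3, -3, 2; Σd² = 56
ρ = 1 − 6Σd² / [n(n²−1)] = 1 − 6×56 / (6×35) = 1 − 336/210 ≈ -0.600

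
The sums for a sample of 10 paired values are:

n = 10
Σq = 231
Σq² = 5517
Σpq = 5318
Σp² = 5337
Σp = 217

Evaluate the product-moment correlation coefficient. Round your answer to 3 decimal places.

r = (nΣpq − ΣpΣq) / √[(nΣp² − (Σp)²)(nΣq² − (Σq)²)]
Numerator: 10×5318 − 217×231 = 3053
Denominator: √[(53370 − 47089)(55170 − 53361)] = √[6281 × 1809] = 3370.8054
r = 3053 / 3370.8054 ≈ 0.906

0.906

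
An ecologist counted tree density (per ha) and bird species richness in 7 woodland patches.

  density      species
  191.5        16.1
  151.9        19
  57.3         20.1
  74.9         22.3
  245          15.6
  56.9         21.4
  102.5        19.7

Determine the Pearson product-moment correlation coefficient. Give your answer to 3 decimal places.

n = 7, Σx = 880, Σy = 134.2, Σx² = 142408.02, Σy² = 2610.92, Σxy = 15850.16
nΣxy − ΣxΣy = 110951.12 − 118096 = -7144.88
nΣx² − (Σx)² = 996856.14 − 774400 = 222456.14; nΣy² − (Σy)² = 18276.44 − 18009.64 = 266.8
r = -7144.88 / √(222456.14 × 266.8) = -7144.88 / 7703.9794 ≈ -0.927

-0.927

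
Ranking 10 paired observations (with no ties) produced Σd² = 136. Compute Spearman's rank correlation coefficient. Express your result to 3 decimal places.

0.176

ρ = 1 − 6Σd² / [n(n²−1)] = 1 − 6×136 / (10×99)
  = 1 − 816/990 = 1 − 0.8242 ≈ 0.176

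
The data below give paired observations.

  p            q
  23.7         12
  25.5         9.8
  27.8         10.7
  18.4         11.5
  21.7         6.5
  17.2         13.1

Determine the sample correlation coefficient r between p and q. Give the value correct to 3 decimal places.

n = 6, Σp = 134.3, Σq = 63.6, Σp² = 3090.07, Σq² = 700.64, Σpq = 1409.73
nΣpq − ΣpΣq = 8458.38 − 8541.48 = -83.1
nΣp² − (Σp)² = 18540.42 − 18036.49 = 503.93; nΣq² − (Σq)² = 4203.84 − 4044.96 = 158.88
r = -83.1 / √(503.93 × 158.88) = -83.1 / 282.9565 ≈ -0.294

-0.294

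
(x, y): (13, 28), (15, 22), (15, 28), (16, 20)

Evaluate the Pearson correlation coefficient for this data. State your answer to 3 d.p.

n = 4, Σx = 59, Σy = 98, Σx² = 875, Σy² = 2452, Σxy = 1434
nΣxy − ΣxΣy = 5736 − 5782 = -46
nΣx² − (Σx)² = 3500 − 3481 = 19; nΣy² − (Σy)² = 9808 − 9604 = 204
r = -46 / √(19 × 204) = -46 / 62.2575 ≈ -0.739

-0.739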